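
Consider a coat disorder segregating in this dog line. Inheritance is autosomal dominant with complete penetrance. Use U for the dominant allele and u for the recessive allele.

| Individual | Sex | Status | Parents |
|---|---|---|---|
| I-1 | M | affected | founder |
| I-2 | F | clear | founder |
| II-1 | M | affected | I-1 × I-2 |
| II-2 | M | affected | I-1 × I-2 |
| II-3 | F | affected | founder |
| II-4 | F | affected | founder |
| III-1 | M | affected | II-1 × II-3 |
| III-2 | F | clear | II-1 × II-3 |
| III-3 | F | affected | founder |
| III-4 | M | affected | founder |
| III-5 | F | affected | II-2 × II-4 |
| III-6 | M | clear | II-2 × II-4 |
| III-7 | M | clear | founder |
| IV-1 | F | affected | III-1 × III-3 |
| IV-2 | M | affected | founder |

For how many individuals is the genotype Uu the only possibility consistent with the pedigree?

4

Obligate heterozygotes: II-1 is affected so carries U and received u from I-2 (uu), so II-1 is Uu; II-2 is affected so carries U and received u from I-2 (uu), so II-2 is Uu; II-3 is affected so carries U and passed u to III-2 (uu), so II-3 is Uu; II-4 is affected so carries U and passed u to III-6 (uu), so II-4 is Uu.
Every other individual is either homozygous by phenotype or has at least one consistent homozygous assignment, so the count is 4.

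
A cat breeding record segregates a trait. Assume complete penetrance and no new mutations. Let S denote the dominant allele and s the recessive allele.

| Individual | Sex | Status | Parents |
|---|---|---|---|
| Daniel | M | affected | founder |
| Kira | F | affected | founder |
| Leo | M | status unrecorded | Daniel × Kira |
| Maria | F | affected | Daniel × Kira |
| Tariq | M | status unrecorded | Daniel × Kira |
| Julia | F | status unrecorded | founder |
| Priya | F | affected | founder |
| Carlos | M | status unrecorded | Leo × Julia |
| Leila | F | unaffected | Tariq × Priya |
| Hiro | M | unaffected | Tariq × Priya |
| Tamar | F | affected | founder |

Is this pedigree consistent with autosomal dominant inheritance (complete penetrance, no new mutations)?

A consistent assignment under autosomal dominant exists: Daniel SS, Kira Ss, Leo SS, Maria SS, Tariq Ss, Julia SS, Priya Ss, Carlos SS, Leila ss, Hiro ss, Tamar SS.
In this assignment every recorded phenotype matches its genotype and every non-founder's genotype is obtainable from its parents' genotypes, so the pedigree is consistent.

Yes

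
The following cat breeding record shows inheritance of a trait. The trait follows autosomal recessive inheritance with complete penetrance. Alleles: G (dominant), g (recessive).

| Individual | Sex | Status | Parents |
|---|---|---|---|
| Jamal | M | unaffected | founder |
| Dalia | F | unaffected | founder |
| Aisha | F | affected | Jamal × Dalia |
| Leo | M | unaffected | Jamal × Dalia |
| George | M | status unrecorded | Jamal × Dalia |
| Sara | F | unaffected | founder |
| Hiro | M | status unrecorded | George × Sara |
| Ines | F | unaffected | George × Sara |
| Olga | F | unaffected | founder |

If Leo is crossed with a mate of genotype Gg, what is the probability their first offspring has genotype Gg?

1/2

Jamal is unaffected so carries G and passed g to Aisha (gg), so Jamal is Gg.
Dalia is unaffected so carries G and passed g to Aisha (gg), so Dalia is Gg.
Leo is an unaffected offspring of Jamal (Gg) × Dalia (Gg), whose cross gives 1/4 GG : 1/2 Gg : 1/4 gg; conditioning on being unaffected, Leo is GG with probability 1/3, Gg with probability 2/3.
Summing over parental genotype combinations, P(offspring has genotype Gg) = 1/3·1/2 + 2/3·1/2 = 1/2.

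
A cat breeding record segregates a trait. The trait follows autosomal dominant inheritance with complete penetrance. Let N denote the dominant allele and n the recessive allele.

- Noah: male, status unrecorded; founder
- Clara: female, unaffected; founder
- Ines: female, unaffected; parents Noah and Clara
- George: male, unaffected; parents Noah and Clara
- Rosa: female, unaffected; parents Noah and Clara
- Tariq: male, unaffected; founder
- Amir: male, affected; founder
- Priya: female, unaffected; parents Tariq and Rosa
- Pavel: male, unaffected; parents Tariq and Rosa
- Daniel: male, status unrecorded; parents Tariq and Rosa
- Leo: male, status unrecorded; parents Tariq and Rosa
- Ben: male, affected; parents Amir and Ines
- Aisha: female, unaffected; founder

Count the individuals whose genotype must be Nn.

Obligate heterozygotes: Ben is affected so carries N and received n from Ines (nn), so Ben is Nn.
Every other individual is either homozygous by phenotype or has at least one consistent homozygous assignment, so the count is 1.

1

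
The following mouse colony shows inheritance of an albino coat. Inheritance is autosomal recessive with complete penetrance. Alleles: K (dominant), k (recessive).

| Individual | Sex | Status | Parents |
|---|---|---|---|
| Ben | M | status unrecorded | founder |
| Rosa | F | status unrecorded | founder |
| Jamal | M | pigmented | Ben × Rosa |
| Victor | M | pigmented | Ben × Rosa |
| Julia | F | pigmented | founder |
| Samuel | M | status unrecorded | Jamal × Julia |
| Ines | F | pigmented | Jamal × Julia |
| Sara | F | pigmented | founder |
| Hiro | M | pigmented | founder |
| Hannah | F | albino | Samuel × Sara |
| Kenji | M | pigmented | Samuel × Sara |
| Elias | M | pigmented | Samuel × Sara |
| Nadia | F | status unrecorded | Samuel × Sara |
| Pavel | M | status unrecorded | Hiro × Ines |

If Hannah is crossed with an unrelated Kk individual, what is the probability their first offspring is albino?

Hannah is albino, so Hannah is kk.
The cross gives 1/2 Kk : 1/2 kk, so P(offspring is albino) = 1/2.

1/2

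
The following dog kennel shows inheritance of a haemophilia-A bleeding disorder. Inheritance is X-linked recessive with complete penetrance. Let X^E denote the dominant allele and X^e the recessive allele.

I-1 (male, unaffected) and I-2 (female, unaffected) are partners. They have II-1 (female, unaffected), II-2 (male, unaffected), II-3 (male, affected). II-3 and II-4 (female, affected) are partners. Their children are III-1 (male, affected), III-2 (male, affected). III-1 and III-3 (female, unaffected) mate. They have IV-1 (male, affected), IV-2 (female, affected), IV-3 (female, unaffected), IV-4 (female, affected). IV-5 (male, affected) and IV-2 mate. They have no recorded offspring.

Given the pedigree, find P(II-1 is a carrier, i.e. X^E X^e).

1/2

I-1 is unaffected, so I-1 is X^E Y.
I-2 is unaffected so carries E and passed e to II-3 (X^e Y), so I-2 is X^E X^e.
Their cross gives offspring ratios 1/2 X^E X^E : 1/2 X^E X^e. Conditioning on II-1 being unaffected, P(X^E X^e) = 1/2 / 1 = 1/2.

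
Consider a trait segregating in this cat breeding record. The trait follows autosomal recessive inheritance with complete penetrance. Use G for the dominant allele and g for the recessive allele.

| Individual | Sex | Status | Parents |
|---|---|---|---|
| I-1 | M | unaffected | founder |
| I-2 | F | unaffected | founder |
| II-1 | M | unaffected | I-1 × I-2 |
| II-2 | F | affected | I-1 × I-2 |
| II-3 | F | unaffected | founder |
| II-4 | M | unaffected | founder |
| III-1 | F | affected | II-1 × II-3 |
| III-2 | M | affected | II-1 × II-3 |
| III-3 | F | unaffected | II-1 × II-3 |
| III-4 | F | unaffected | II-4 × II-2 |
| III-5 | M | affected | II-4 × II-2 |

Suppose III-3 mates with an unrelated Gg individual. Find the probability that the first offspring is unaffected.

5/6

II-1 is unaffected so carries G and passed g to III-1 (gg), so II-1 is Gg.
II-3 is unaffected so carries G and passed g to III-1 (gg), so II-3 is Gg.
III-3 is an unaffected offspring of II-1 (Gg) × II-3 (Gg), whose cross gives 1/4 GG : 1/2 Gg : 1/4 gg; conditioning on being unaffected, III-3 is GG with probability 1/3, Gg with probability 2/3.
Summing over parental genotype combinations, P(offspring is unaffected) = 1/3·1 + 2/3·3/4 = 5/6.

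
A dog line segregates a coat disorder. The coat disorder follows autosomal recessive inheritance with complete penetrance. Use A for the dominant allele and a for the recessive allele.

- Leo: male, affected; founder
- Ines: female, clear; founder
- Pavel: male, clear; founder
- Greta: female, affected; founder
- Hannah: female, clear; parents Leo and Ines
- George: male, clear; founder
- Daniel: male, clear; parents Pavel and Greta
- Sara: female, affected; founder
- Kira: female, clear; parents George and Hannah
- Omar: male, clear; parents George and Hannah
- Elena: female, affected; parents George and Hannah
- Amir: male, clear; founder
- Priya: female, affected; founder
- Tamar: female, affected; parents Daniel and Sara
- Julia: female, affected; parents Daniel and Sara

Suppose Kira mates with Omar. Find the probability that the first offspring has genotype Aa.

4/9

George is clear so carries A and passed a to Elena (aa), so George is Aa.
Hannah is clear so carries A and received a from Leo (aa), so Hannah is Aa.
Kira is a clear offspring of George (Aa) × Hannah (Aa), whose cross gives 1/4 AA : 1/2 Aa : 1/4 aa; conditioning on being clear, Kira is AA with probability 1/3, Aa with probability 2/3.
Omar is a clear offspring of George (Aa) × Hannah (Aa), whose cross gives 1/4 AA : 1/2 Aa : 1/4 aa; conditioning on being clear, Omar is AA with probability 1/3, Aa with probability 2/3.
Summing over parental genotype combinations, P(offspring has genotype Aa) = 2/9·1/2 + 2/9·1/2 + 4/9·1/2 = 4/9.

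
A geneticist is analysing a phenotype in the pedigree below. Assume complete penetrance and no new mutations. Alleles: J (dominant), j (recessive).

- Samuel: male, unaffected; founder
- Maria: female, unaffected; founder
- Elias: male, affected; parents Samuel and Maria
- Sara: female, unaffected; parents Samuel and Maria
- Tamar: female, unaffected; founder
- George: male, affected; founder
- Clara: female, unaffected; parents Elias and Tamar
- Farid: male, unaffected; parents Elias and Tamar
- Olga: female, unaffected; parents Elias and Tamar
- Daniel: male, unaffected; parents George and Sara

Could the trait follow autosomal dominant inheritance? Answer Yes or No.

Under autosomal dominant, Elias (affected, male) cannot arise from Samuel (unaffected) × Maria (unaffected).

No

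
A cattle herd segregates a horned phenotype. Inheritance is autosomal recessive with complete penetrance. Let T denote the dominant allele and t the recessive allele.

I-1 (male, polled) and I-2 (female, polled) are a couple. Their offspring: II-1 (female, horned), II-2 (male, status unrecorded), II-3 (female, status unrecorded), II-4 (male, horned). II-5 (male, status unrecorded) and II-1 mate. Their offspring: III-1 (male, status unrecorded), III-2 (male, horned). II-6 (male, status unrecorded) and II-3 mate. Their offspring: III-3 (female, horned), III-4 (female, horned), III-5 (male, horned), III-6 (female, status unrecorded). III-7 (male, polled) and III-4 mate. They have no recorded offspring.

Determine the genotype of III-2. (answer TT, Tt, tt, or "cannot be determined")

tt

III-2 is horned, so III-2 is tt.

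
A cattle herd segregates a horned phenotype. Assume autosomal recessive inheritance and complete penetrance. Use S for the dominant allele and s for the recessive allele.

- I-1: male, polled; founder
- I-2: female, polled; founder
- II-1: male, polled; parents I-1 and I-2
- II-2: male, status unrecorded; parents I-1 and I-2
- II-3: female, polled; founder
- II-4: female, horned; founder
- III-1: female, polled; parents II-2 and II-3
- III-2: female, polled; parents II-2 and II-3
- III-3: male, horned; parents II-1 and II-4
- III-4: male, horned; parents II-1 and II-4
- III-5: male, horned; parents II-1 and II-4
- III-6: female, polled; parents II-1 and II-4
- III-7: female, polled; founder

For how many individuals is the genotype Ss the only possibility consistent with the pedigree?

2

Obligate heterozygotes: II-1 is polled so carries S and passed s to III-3 (ss), so II-1 is Ss; III-6 is polled so carries S and received s from II-4 (ss), so III-6 is Ss.
Every other individual is either homozygous by phenotype or has at least one consistent homozygous assignment, so the count is 2.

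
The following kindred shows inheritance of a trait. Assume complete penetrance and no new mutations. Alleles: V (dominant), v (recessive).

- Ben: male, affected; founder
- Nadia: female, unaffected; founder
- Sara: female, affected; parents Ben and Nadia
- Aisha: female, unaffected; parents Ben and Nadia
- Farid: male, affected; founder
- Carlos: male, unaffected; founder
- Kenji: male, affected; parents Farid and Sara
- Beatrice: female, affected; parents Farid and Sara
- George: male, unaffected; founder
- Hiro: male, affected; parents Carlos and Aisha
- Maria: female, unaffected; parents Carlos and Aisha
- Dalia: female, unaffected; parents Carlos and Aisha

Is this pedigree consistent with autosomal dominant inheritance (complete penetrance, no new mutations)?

Under autosomal dominant, Hiro (affected, male) cannot arise from Carlos (unaffected) × Aisha (unaffected).

No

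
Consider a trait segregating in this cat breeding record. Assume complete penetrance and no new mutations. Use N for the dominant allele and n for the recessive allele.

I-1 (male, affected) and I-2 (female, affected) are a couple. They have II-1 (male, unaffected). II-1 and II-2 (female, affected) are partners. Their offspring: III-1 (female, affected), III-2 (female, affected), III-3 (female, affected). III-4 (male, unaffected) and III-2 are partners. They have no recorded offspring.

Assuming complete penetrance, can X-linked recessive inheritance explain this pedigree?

No

Under X-linked recessive, II-1 (unaffected, male) cannot arise from I-1 (affected) × I-2 (affected).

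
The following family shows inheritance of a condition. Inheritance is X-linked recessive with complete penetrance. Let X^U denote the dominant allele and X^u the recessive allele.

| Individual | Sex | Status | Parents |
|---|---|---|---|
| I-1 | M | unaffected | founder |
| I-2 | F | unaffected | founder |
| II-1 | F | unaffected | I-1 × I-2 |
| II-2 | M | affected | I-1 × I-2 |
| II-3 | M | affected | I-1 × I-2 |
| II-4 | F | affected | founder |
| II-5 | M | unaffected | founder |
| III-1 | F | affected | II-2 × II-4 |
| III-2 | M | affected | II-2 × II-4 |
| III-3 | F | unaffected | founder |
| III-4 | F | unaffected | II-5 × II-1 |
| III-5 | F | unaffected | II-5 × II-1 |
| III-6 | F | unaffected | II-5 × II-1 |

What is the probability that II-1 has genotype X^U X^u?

1/2

I-1 is unaffected, so I-1 is X^U Y.
I-2 is unaffected so carries U and passed u to II-2 (X^u Y), so I-2 is X^U X^u.
Their cross gives offspring ratios 1/2 X^U X^U : 1/2 X^U X^u. Conditioning on II-1 being unaffected, P(X^U X^u) = 1/2 / 1 = 1/2 before taking II-1's own offspring into account.
II-5 is unaffected, so II-5 is X^U Y.
II-1's offspring (III-4, III-5, III-6) would show their recorded status with the same probability whether II-1 is X^U X^u or X^U X^U, so they carry no information and P(X^U X^u) = 1/2.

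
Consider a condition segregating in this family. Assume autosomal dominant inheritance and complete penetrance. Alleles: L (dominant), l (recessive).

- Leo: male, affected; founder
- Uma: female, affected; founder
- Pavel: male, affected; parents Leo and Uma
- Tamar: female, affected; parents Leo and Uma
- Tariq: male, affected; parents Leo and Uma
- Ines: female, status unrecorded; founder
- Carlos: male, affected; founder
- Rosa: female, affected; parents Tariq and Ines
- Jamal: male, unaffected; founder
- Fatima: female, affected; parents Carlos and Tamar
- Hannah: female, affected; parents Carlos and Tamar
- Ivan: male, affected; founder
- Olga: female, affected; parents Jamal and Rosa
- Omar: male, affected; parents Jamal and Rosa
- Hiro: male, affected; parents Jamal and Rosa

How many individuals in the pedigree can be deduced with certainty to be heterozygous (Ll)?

Obligate heterozygotes: Olga is affected so carries L and received l from Jamal (ll), so Olga is Ll; Omar is affected so carries L and received l from Jamal (ll), so Omar is Ll; Hiro is affected so carries L and received l from Jamal (ll), so Hiro is Ll.
Every other individual is either homozygous by phenotype or has at least one consistent homozygous assignment, so the count is 3.

3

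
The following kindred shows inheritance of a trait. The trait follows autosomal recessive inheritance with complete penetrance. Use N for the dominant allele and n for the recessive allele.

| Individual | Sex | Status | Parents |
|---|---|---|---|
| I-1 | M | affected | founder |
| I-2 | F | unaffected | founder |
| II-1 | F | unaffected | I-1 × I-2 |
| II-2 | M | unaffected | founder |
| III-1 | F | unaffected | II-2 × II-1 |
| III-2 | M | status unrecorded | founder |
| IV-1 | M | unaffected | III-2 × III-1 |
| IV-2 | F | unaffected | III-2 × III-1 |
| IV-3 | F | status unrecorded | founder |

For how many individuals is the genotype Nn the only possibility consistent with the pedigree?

Obligate heterozygotes: II-1 is unaffected so carries N and received n from I-1 (nn), so II-1 is Nn.
Every other individual is either homozygous by phenotype or has at least one consistent homozygous assignment, so the count is 1.

1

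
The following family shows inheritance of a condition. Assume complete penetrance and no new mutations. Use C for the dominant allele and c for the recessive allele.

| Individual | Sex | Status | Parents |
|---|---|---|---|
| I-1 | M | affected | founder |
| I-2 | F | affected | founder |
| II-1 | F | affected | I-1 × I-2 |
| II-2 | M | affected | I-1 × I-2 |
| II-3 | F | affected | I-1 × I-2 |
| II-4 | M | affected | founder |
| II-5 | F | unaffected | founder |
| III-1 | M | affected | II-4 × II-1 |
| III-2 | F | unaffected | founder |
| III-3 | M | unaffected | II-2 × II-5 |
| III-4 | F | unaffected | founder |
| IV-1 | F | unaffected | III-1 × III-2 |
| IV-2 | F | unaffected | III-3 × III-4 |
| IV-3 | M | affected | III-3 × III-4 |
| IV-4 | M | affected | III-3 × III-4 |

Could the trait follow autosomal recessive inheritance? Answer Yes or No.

A consistent assignment under autosomal recessive exists: I-1 cc, I-2 cc, II-1 cc, II-2 cc, II-3 cc, II-4 cc, II-5 CC, III-1 cc, III-2 CC, III-3 Cc, III-4 Cc, IV-1 Cc, IV-2 CC, IV-3 cc, IV-4 cc.
In this assignment every recorded phenotype matches its genotype and every non-founder's genotype is obtainable from its parents' genotypes, so the pedigree is consistent.

Yes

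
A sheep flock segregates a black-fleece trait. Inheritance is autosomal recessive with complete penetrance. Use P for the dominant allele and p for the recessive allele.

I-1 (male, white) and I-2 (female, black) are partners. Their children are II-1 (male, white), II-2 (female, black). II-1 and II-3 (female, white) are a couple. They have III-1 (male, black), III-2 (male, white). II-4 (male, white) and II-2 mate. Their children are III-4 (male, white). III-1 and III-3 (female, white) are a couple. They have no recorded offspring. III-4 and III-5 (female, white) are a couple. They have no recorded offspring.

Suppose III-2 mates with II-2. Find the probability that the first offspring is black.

II-1 is white so carries P and received p from I-2 (pp), so II-1 is Pp.
II-3 is white so carries P and passed p to III-1 (pp), so II-3 is Pp.
III-2 is a white offspring of II-1 (Pp) × II-3 (Pp), whose cross gives 1/4 PP : 1/2 Pp : 1/4 pp; conditioning on being white, III-2 is PP with probability 1/3, Pp with probability 2/3.
II-2 is black, so II-2 is pp.
Summing over parental genotype combinations, P(offspring is black) = 2/3·1/2 = 1/3.

1/3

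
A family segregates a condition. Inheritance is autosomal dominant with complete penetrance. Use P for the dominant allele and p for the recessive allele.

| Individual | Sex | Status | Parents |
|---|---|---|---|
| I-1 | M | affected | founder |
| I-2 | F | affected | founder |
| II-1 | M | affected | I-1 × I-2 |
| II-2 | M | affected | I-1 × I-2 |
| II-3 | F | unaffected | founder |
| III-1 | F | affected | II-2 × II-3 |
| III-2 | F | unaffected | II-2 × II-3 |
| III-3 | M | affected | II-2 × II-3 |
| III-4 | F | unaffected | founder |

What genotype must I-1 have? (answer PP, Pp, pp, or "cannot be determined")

cannot be determined

I-1's phenotype allows PP or Pp, and no parent or child forces a single allele at both positions; consistent genotype assignments exist with I-1 as PP or Pp.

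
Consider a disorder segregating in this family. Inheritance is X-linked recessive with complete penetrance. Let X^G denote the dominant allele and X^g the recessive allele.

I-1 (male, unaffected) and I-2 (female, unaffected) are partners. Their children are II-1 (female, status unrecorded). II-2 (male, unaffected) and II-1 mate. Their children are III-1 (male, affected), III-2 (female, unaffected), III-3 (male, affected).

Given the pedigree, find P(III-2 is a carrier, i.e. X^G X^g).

II-2 is unaffected, so II-2 is X^G Y.
II-1 received G from I-1 (X^G Y) and passed g to III-1 (X^g Y), so II-1 is X^G X^g.
Their cross gives offspring ratios 1/2 X^G X^G : 1/2 X^G X^g. Conditioning on III-2 being unaffected, P(X^G X^g) = 1/2 / 1 = 1/2.

1/2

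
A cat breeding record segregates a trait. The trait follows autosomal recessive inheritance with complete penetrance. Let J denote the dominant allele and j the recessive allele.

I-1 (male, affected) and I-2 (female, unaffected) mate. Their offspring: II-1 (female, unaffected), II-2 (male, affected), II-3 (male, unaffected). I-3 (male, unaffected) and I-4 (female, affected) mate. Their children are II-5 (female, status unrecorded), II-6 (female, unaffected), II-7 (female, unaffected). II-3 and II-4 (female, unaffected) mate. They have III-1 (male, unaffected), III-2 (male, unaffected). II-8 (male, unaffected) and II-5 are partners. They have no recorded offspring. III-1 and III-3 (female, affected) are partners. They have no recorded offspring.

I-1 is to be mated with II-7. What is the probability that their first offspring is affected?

I-1 is affected, so I-1 is jj.
II-7 is unaffected so carries J and received j from I-4 (jj), so II-7 is Jj.
The cross gives 1/2 Jj : 1/2 jj, so P(offspring is affected) = 1/2.

1/2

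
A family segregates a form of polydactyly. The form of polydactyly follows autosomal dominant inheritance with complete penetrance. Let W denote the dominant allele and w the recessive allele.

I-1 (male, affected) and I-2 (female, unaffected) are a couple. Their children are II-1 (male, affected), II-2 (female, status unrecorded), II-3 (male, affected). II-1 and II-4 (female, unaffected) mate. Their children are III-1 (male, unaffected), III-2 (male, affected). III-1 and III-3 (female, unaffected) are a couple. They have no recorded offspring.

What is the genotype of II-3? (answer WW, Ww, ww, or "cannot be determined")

From phenotype alone, II-3 is WW or Ww.
II-3 is affected so carries W and received w from I-2 (ww), so II-3 is Ww.

Ww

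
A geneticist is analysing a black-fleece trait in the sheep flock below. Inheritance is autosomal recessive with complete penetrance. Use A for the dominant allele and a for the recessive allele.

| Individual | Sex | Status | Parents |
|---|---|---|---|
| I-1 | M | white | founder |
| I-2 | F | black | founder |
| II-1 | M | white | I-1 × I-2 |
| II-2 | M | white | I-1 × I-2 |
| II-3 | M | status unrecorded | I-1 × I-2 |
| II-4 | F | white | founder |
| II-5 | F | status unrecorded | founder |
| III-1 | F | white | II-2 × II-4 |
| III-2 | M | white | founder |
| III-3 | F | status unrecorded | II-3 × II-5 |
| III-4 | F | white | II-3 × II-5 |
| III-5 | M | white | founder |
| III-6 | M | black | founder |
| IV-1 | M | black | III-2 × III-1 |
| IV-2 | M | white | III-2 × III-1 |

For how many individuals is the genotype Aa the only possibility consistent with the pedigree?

4

Obligate heterozygotes: II-1 is white so carries A and received a from I-2 (aa), so II-1 is Aa; II-2 is white so carries A and received a from I-2 (aa), so II-2 is Aa; III-1 is white so carries A and passed a to IV-1 (aa), so III-1 is Aa; III-2 is white so carries A and passed a to IV-1 (aa), so III-2 is Aa.
Every other individual is either homozygous by phenotype or has at least one consistent homozygous assignment, so the count is 4.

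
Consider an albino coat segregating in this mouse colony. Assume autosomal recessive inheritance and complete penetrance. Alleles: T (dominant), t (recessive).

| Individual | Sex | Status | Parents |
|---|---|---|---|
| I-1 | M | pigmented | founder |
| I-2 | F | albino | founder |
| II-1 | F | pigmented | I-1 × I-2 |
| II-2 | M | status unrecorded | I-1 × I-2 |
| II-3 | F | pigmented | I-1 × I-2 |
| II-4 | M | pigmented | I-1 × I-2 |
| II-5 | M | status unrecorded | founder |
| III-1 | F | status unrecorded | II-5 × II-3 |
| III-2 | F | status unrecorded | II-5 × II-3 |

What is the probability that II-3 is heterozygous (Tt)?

II-3 is pigmented so carries T and received t from I-2 (tt), so II-3 is Tt, giving P(Tt) = 1.

1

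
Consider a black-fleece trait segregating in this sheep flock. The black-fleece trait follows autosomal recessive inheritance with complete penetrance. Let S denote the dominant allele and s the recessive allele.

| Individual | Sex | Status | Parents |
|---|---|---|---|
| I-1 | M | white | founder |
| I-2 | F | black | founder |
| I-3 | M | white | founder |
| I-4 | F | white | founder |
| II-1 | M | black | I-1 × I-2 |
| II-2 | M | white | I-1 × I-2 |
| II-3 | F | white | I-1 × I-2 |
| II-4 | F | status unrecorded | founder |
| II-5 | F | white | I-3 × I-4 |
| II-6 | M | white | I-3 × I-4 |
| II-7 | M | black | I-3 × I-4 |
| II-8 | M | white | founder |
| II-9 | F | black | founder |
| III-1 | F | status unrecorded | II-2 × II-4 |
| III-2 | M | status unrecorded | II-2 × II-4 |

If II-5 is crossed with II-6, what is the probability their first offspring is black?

1/9

I-3 is white so carries S and passed s to II-7 (ss), so I-3 is Ss.
I-4 is white so carries S and passed s to II-7 (ss), so I-4 is Ss.
II-5 is a white offspring of I-3 (Ss) × I-4 (Ss), whose cross gives 1/4 SS : 1/2 Ss : 1/4 ss; conditioning on being white, II-5 is SS with probability 1/3, Ss with probability 2/3.
II-6 is a white offspring of I-3 (Ss) × I-4 (Ss), whose cross gives 1/4 SS : 1/2 Ss : 1/4 ss; conditioning on being white, II-6 is SS with probability 1/3, Ss with probability 2/3.
Summing over parental genotype combinations, P(offspring is black) = 4/9·1/4 = 1/9.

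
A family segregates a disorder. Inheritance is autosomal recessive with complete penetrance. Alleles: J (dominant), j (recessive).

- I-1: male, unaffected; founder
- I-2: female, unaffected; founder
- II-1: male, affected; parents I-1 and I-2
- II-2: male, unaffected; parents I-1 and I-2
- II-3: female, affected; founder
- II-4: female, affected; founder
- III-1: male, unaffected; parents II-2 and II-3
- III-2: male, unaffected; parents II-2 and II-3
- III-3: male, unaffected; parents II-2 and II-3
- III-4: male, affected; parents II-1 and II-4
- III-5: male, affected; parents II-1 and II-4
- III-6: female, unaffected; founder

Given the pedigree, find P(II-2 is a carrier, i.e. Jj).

I-1 is unaffected so carries J and passed j to II-1 (jj), so I-1 is Jj.
I-2 is unaffected so carries J and passed j to II-1 (jj), so I-2 is Jj.
Their cross gives offspring ratios 1/4 JJ : 1/2 Jj : 1/4 jj. Conditioning on II-2 being unaffected, P(Jj) = 1/2 / 3/4 = 2/3 before taking II-2's own offspring into account.
II-3 is affected, so II-3 is jj.
Now use II-2's offspring. Probability of each recorded status — unaffected son III-1: 1/2 if II-2 is Jj, 1 if JJ; unaffected son III-2: 1/2 if II-2 is Jj, 1 if JJ; unaffected son III-3: 1/2 if II-2 is Jj, 1 if JJ.
Bayes: P(Jj) = 2/3·1/8 / (2/3·1/8 + 1/3·1) = 1/5.

1/5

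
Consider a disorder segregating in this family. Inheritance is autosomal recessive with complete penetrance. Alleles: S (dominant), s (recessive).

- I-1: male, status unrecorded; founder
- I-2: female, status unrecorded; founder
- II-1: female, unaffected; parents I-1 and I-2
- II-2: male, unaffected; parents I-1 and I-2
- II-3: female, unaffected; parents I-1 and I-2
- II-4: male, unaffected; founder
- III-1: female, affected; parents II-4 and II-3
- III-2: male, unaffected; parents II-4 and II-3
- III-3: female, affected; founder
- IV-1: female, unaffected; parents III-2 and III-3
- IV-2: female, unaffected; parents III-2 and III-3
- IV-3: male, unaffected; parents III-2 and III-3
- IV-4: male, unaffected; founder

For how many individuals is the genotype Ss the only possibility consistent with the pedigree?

5

Obligate heterozygotes: II-3 is unaffected so carries S and passed s to III-1 (ss), so II-3 is Ss; II-4 is unaffected so carries S and passed s to III-1 (ss), so II-4 is Ss; IV-1 is unaffected so carries S and received s from III-3 (ss), so IV-1 is Ss; IV-2 is unaffected so carries S and received s from III-3 (ss), so IV-2 is Ss; IV-3 is unaffected so carries S and received s from III-3 (ss), so IV-3 is Ss.
Every other individual is either homozygous by phenotype or has at least one consistent homozygous assignment, so the count is 5.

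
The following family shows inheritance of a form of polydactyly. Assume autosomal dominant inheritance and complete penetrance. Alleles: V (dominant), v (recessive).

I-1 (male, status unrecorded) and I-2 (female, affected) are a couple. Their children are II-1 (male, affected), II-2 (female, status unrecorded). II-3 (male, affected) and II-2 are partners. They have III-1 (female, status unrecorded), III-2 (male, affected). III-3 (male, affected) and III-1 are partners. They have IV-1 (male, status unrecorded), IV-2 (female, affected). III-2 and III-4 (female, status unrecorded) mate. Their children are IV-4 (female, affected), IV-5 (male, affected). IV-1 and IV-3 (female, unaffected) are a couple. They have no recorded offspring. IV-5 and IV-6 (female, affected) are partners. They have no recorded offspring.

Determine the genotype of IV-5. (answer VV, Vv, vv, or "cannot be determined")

IV-5's phenotype allows VV or Vv, and no parent or child forces a single allele at both positions; consistent genotype assignments exist with IV-5 as VV or Vv.

cannot be determined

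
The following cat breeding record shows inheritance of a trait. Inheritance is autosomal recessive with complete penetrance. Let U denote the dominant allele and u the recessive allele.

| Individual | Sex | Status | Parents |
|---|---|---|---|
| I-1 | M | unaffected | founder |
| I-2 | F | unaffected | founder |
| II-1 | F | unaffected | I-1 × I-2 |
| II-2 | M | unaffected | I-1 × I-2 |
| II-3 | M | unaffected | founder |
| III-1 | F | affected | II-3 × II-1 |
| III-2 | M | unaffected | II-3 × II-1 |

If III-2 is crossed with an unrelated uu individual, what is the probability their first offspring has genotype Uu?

II-3 is unaffected so carries U and passed u to III-1 (uu), so II-3 is Uu.
II-1 is unaffected so carries U and passed u to III-1 (uu), so II-1 is Uu.
III-2 is an unaffected offspring of II-3 (Uu) × II-1 (Uu), whose cross gives 1/4 UU : 1/2 Uu : 1/4 uu; conditioning on being unaffected, III-2 is UU with probability 1/3, Uu with probability 2/3.
Summing over parental genotype combinations, P(offspring has genotype Uu) = 1/3·1 + 2/3·1/2 = 2/3.

2/3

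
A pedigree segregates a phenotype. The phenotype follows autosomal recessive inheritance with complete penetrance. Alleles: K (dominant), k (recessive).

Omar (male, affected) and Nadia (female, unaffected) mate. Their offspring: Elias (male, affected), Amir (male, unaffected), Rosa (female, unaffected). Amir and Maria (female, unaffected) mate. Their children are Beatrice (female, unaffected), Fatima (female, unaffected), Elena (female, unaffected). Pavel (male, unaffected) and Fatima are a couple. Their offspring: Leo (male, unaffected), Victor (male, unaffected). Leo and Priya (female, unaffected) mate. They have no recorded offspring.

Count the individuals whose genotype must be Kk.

Obligate heterozygotes: Nadia is unaffected so carries K and passed k to Elias (kk), so Nadia is Kk; Amir is unaffected so carries K and received k from Omar (kk), so Amir is Kk; Rosa is unaffected so carries K and received k from Omar (kk), so Rosa is Kk.
Every other individual is either homozygous by phenotype or has at least one consistent homozygous assignment, so the count is 3.

3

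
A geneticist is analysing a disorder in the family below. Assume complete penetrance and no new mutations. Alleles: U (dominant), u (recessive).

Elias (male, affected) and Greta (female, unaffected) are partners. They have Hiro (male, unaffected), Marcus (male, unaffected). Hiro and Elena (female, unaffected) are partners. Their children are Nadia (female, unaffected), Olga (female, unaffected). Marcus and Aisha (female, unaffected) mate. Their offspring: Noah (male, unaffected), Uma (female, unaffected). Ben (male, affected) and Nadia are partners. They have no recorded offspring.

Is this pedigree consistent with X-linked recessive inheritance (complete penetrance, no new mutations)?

A consistent assignment under X-linked recessive exists: Elias X^u Y, Greta X^U X^U, Hiro X^U Y, Marcus X^U Y, Elena X^U X^U, Aisha X^U X^U, Nadia X^U X^U, Olga X^U X^U, Ben X^u Y, Noah X^U Y, Uma X^U X^U.
In this assignment every recorded phenotype matches its genotype and every non-founder's genotype is obtainable from its parents' genotypes, so the pedigree is consistent.

Yes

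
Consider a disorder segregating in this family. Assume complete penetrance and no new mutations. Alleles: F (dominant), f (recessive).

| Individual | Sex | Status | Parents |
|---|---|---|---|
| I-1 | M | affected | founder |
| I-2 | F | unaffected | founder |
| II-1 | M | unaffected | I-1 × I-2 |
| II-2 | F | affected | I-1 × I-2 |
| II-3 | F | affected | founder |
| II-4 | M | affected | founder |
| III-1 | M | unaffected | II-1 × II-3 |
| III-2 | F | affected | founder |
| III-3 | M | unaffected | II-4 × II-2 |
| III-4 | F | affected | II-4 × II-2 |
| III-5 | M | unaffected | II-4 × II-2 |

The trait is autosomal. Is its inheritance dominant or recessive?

dominant

II-4 and II-2 are both affected yet have an unaffected child III-3. Under a recessive model two affected parents are homozygous and every child would be affected, so the trait cannot be recessive.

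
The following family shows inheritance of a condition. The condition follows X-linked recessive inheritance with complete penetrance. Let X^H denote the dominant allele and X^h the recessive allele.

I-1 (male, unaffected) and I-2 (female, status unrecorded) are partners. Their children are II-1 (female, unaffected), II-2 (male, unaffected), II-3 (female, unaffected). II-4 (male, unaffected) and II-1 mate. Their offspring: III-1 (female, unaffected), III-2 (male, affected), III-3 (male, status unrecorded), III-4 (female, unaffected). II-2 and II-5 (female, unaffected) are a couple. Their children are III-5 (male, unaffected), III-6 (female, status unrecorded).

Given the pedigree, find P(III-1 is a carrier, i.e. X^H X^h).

1/2

II-4 is unaffected, so II-4 is X^H Y.
II-1 is unaffected so carries H and passed h to III-2 (X^h Y), so II-1 is X^H X^h.
Their cross gives offspring ratios 1/2 X^H X^H : 1/2 X^H X^h. Conditioning on III-1 being unaffected, P(X^H X^h) = 1/2 / 1 = 1/2.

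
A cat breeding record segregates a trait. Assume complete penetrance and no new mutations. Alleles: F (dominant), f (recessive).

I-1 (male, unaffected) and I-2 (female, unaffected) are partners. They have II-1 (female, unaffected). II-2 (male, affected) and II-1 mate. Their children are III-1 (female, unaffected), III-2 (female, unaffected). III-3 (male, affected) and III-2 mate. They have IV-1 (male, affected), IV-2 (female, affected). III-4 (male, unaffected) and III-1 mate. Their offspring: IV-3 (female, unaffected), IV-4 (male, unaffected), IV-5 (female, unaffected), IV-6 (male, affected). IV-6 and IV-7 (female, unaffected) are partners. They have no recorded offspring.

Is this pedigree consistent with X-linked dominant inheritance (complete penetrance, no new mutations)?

Under X-linked dominant, III-1 (unaffected, female) cannot arise from II-2 (affected) × II-1 (unaffected).

No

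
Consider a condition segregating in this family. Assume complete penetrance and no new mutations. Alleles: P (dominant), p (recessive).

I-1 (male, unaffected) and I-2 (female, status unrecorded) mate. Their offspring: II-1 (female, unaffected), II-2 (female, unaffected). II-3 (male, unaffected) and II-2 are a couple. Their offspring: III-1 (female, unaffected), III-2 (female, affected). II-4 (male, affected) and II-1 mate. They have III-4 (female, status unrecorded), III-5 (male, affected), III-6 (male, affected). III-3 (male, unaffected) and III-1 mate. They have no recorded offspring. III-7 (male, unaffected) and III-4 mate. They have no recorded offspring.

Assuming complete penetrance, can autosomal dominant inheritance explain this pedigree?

Under autosomal dominant, III-2 (affected, female) cannot arise from II-3 (unaffected) × II-2 (unaffected).

No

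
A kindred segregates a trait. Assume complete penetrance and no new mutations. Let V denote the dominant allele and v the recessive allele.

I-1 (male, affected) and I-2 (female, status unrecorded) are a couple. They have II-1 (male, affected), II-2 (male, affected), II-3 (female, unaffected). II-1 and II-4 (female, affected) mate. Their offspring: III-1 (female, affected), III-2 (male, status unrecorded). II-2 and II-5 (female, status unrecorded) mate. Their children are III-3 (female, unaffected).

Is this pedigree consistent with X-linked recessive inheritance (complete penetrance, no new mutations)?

Yes

A consistent assignment under X-linked recessive exists: I-1 X^v Y, I-2 X^V X^v, II-1 X^v Y, II-2 X^v Y, II-3 X^V X^v, II-4 X^v X^v, II-5 X^V X^V, III-1 X^v X^v, III-2 X^v Y, III-3 X^V X^v.
In this assignment every recorded phenotype matches its genotype and every non-founder's genotype is obtainable from its parents' genotypes, so the pedigree is consistent.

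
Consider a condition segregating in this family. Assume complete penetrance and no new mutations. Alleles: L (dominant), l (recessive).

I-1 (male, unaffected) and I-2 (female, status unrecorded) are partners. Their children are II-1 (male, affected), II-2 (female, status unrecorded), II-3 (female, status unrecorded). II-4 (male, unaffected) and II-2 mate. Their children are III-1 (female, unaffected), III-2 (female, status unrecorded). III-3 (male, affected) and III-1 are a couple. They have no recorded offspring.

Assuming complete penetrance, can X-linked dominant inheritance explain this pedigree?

A consistent assignment under X-linked dominant exists: I-1 X^l Y, I-2 X^L X^L, II-1 X^L Y, II-2 X^L X^l, II-3 X^L X^l, II-4 X^l Y, III-1 X^l X^l, III-2 X^L X^l, III-3 X^L Y.
In this assignment every recorded phenotype matches its genotype and every non-founder's genotype is obtainable from its parents' genotypes, so the pedigree is consistent.

Yes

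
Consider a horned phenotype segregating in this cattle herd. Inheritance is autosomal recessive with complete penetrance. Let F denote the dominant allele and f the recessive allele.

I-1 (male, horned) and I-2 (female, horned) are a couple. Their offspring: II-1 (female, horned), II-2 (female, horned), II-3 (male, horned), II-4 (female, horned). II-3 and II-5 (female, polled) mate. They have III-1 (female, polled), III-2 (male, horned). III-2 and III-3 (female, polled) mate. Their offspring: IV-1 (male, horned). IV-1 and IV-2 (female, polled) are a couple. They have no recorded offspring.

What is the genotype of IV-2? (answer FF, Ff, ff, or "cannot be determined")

IV-2's phenotype allows FF or Ff, and no parent or child forces a single allele at both positions; consistent genotype assignments exist with IV-2 as FF or Ff.

cannot be determined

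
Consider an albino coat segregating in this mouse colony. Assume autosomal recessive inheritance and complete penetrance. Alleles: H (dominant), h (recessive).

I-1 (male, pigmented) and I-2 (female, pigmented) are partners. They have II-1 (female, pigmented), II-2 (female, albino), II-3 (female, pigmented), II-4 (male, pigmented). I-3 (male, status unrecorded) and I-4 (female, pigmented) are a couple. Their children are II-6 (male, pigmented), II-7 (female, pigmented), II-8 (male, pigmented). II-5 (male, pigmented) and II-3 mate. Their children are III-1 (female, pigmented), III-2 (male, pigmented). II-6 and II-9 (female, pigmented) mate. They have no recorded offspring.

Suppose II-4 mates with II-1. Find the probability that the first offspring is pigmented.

8/9

I-1 is pigmented so carries H and passed h to II-2 (hh), so I-1 is Hh.
I-2 is pigmented so carries H and passed h to II-2 (hh), so I-2 is Hh.
II-4 is a pigmented offspring of I-1 (Hh) × I-2 (Hh), whose cross gives 1/4 HH : 1/2 Hh : 1/4 hh; conditioning on being pigmented, II-4 is HH with probability 1/3, Hh with probability 2/3.
II-1 is a pigmented offspring of I-1 (Hh) × I-2 (Hh), whose cross gives 1/4 HH : 1/2 Hh : 1/4 hh; conditioning on being pigmented, II-1 is HH with probability 1/3, Hh with probability 2/3.
Summing over parental genotype combinations, P(offspring is pigmented) = 1/9·1 + 2/9·1 + 2/9·1 + 4/9·3/4 = 8/9.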